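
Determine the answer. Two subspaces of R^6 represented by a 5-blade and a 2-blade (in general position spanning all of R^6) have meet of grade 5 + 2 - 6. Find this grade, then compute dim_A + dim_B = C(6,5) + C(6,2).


Meet grade = grade(A) + grade(B) - n
= 5 + 2 - 6 = 1
C(6,5) = 6
C(6,2) = 15
dim_A + dim_B = 6 + 15 = 21


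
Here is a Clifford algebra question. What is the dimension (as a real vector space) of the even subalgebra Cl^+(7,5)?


Even subalgebra dimension = 2^(n-1)
n = 7 + 5 = 12
2^(12 - 1) = 2^11 = 2048
Verification: sum of C(12,k) for even k = 1 + 66 + 495 + 924 + 495 + 66 + 1 = 2048
Result = 2048


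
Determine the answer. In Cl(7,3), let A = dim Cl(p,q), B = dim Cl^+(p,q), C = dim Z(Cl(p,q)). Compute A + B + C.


n = 7 + 3 = 10
Total dim = 2^10 = 1024
Even subalgebra dim = 2^9 = 512
n is even, so center dim = 1
Sum = 1024 + 512 + 1 = 1537


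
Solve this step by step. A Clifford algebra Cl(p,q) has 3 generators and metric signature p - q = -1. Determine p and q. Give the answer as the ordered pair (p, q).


We need p + q = 3 and p - q = -1.
Adding: 2p = 3 + (-1) = 2, so p = 1.
Then q = 3 - 1 = 2.
(p, q) = (1, 2)


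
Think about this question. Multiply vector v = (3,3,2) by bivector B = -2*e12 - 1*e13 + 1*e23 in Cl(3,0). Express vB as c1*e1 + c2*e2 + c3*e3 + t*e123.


vB has grade-1 (vector) and grade-3 (trivector) parts: vB = (v _| B) + (v ^ B).
Vector part <vB>_1:
  e1: -v2*b12 - v3*b13 = -(3)*(-2) - (2)*(-1) = 8
  e2: v1*b12 - v3*b23 = (3)*(-2) - (2)*(1) = -8
  e3: v1*b13 + v2*b23 = (3)*(-1) + (3)*(1) = 0
Trivector part <vB>_3:
  e123: v1*b23 - v2*b13 + v3*b12 = (3)*(1) - (3)*(-1) + (2)*(-2) = 2
vB = 8*e1 - 8*e2 + 0*e3 + 2*e123


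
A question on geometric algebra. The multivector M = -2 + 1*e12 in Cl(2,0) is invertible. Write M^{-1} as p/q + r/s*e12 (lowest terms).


M = -2 + 1*e12, where e12^2 = -1.
Since M commutes with its reverse ~M = a - b*e12, M * ~M = a^2 - b^2*e12^2 = a^2 + b^2.
So M^{-1} = ~M / (a^2 + b^2) = (a - b*e12)/(a^2 + b^2).
a^2 + b^2 = 4 + 1 = 5
Scalar part = -2/5 = -2/5
Bivector coeff = -1/5 = -1/5
M^{-1} = -2/5 - 1/5*e12


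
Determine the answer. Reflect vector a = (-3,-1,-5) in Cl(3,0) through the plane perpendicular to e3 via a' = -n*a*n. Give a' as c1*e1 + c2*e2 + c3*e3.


Reflection formula: a' = -n*a*n, with n = e3 (unit vector, n^2 = 1).
For reflection through hyperplane perp to e3:
The component along e3 flips sign, others stay.
a = (-3, -1, -5)
a' = (-3, -1, 5)
a' = -3*e1 - 1*e2 + 5*e3


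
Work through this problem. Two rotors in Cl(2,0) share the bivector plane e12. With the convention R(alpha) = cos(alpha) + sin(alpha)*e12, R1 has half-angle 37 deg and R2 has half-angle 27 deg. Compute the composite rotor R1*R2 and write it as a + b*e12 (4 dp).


Same-plane rotors commute and their half-angles add:
R1*R2 = cos(a1 + a2) + sin(a1 + a2)*e12.
a1 + a2 = 37 + 27 = 64 deg
cos(64 deg) = 0.4384
sin(64 deg) = 0.8988
R1*R2 = 0.4384 + 0.8988*e12


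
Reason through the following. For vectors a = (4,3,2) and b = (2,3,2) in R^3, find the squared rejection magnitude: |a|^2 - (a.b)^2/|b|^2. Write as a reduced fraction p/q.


|a|^2 = 4^2 + 3^2 + 2^2 = 29
|b|^2 = 2^2 + 3^2 + 2^2 = 17
a . b = 4*2 + 3*3 + 2*2 = 21
(a.b)^2 = 21^2 = 441
|rej|^2 = 29 - 441/17
= (493 - 441)/17
= 52/17
In lowest terms: 52/17


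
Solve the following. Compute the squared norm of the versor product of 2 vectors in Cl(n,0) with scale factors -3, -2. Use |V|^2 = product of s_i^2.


Each vector v_i has |v_i|^2 = s_i^2
Squared scales: (-3)^2 = 9, (-2)^2 = 4
|V|^2 = 9 * 4
= 36


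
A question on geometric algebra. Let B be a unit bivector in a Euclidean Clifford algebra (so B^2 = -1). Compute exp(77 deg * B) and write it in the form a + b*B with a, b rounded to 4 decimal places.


For a unit bivector B with B^2 = -1, the exponential series gives
e^(theta*B) = cos(theta) + sin(theta)*B (the GA analogue of Euler's formula).
theta = 77 degrees = 1.343904 rad
cos(77 deg) = 0.2250
sin(77 deg) = 0.9744
exp(theta*B) = 0.2250 + 0.9744*B


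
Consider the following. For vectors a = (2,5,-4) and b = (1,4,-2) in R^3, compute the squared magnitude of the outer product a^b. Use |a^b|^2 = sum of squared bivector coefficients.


a wedge b = (a1*b2 - a2*b1)*e12 + (a1*b3 - a3*b1)*e13 + (a2*b3 - a3*b2)*e23
e12 coeff: 2*4 - 5*1 = 8 - 5 = 3
e13 coeff: 2*(-2) - (-4)*1 = -4 - (-4) = 0
e23 coeff: 5*(-2) - (-4)*4 = -10 - (-16) = 6
|a wedge b|^2 = 3^2 + 0^2 + 6^2
= 9 + 0 + 36
= 45


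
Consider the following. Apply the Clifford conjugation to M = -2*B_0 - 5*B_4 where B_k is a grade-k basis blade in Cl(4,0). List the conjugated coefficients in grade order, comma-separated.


Clifford conjugate sign for grade k: (-1)^(k(k+1)/2)
Grade 0: (-1)^(0*1/2) = (-1)^0 = 1, coeff -2 -> -2
Grade 4: (-1)^(4*5/2) = (-1)^10 = 1, coeff -5 -> -5
Conjugated coefficients: -2, -5


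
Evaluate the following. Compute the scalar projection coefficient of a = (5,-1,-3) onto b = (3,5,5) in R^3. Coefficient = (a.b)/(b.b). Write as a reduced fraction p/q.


Projection coefficient = (a . b) / (b . b)
a . b = 5*3 + (-1)*5 + (-3)*5
= 15 + (-5) + (-15) = -5
b . b = 3^2 + 5^2 + 5^2
= 9 + 25 + 25 = 59
Coefficient = -5/59
In lowest terms: -5/59


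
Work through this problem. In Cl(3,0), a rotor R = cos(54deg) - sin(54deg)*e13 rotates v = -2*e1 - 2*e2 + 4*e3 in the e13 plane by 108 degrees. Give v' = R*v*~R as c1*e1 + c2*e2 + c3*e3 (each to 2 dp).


Rotor R = cos(54deg) - sin(54deg)*e13
Rotation angle theta = 2 * 54 = 108 degrees in the e13 plane (e1 -> e3).
The component perpendicular to the plane (e2) is invariant: v'_2 = v2 = -2.00
cos(108deg) = -0.3090, sin(108deg) = 0.9511
v'_1 = v1*cos(theta) - v3*sin(theta) = -2*(-0.3090) - 4*0.9511 = -3.19
v'_3 = v1*sin(theta) + v3*cos(theta) = -2*0.9511 + 4*(-0.3090) = -3.14
v' = -3.19*e1 - 2.00*e2 - 3.14*e3


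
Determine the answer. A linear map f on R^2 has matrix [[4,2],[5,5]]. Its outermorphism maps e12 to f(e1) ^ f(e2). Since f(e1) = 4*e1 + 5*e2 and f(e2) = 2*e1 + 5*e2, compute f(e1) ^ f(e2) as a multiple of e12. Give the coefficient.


The outermorphism of a linear map f sends e1^e2 to f(e1)^f(e2).
f(e1) = 4*e1 + 5*e2
f(e2) = 2*e1 + 5*e2
f(e1) ^ f(e2) = (4*e1 + 5*e2) ^ (2*e1 + 5*e2)
= 4*5*e12 + 5*2*e21
= (20 - 10)*e12
= 10*e12
Coefficient = 10


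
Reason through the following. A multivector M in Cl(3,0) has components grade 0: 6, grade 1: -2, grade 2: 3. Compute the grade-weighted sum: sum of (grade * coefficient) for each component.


Grade-weighted sum = sum of grade_k * coefficient_k
0*6 = 0
1*(-2) = -2
2*3 = 6
Total = 0 + (-2) + 6 = 4


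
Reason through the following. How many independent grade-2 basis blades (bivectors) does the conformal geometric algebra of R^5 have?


The conformal model of R^5 uses Cl(6,1) with m = 5 + 2 = 7 generators.
Number of grade-2 blades = C(m, 2) = C(7, 2)
= 7*6/2 = 21


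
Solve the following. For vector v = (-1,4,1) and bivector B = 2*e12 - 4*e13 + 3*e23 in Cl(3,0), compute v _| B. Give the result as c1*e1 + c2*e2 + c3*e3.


Left contraction v _| B = <vB>_1 (grade-1 part of the geometric product vB).
Using e1_|e12 = e2, e2_|e12 = -e1, e1_|e13 = e3, e3_|e13 = -e1, e2_|e23 = e3, e3_|e23 = -e2:
e1 coeff: -v2*b12 - v3*b13 = -(4)*(2) - (1)*(-4) = -4
e2 coeff: v1*b12 - v3*b23 = (-1)*(2) - (1)*(3) = -5
e3 coeff: v1*b13 + v2*b23 = (-1)*(-4) + (4)*(3) = 16
v _| B = -4*e1 - 5*e2 + 16*e3


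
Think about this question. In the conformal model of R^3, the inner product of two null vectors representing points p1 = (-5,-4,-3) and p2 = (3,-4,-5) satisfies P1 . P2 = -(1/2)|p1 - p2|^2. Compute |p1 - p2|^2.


p1 - p2 = (-8, 0, 2)
|p1 - p2|^2 = (-8)^2 + 0^2 + 2^2
= 64 + 0 + 4
= 68


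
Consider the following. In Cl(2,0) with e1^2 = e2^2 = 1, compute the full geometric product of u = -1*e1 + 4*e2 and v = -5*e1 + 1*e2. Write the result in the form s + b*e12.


Expand: (-1*e1 + 4*e2)(-5*e1 + 1*e2)
= (-1)*(-5)*e1e1 + (-1)*1*e1e2 + 4*(-5)*e2e1 + 4*1*e2e2
Using e1^2 = e2^2 = 1, e2e1 = -e1e2:
Scalar part s = (-1)*(-5) + 4*1 = 5 + 4 = 9
Bivector part b = (-1)*1 - 4*(-5) = -1 - (-20) = 19
uv = 9 + 19*e12


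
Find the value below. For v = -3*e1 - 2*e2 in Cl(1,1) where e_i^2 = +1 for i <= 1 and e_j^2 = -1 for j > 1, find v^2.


v^2 = sum of c_i^2 * e_i^2
Positive signature terms (e_i^2 = +1): (-3)^2 = 9
Negative signature terms (e_j^2 = -1): (-2)^2 = 4
v^2 = 9 - 4 = 5


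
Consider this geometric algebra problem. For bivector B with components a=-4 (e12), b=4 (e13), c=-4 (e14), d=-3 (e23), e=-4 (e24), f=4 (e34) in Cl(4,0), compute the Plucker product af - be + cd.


Plucker relation: af - be + cd
a*f = (-4)*4 = -16
b*e = 4*(-4) = -16
c*d = (-4)*(-3) = 12
af - be + cd = -16 - (-16) + 12
= 12


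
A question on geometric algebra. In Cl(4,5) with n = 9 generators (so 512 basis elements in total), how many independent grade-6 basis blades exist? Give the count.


Number of grade-k basis blades in Cl(p,q) with n = p + q is C(n, k).
n = 4 + 5 = 9
C(9, 6) = 9! / (6! * 3!)
= 362880 / (720 * 6)
= 84


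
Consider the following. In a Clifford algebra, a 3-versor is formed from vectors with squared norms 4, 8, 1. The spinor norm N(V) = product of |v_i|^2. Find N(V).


Spinor norm N(V) = |v1|^2 * |v2|^2 * ... * |v3|^2
= 4 * 8 * 1
Running product: 4, 32, 32
N(V) = 32


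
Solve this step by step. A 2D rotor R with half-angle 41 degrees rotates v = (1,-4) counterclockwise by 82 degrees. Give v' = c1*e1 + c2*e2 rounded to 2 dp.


Rotor R = cos(41deg) - sin(41deg)*e12
Rotation angle theta = 2 * 41 = 82 degrees
v' = R*v*~R rotates v by theta.
cos(82deg) = 0.1392, sin(82deg) = 0.9903
v'_1 = 1*cos(82deg) - (-4)*sin(82deg)
= 1*0.1392 - (-4)*0.9903
= 4.10
v'_2 = 1*sin(82deg) + (-4)*cos(82deg)
= 1*0.9903 + (-4)*0.1392
= 0.43
v' = 4.10*e1 + 0.43*e2


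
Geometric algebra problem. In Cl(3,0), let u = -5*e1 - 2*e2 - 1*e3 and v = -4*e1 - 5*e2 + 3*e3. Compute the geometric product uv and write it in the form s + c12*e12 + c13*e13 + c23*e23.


In Cl(3,0): e_i^2 = 1, e_ie_j = -e_je_i for i != j.
Scalar part = u . v = (-5)*(-4) + (-2)*(-5) + (-1)*3
= 20 + 10 + (-3) = 27
e12 coeff = (-5)*(-5) - (-2)*(-4) = 25 - 8 = 17
e13 coeff = (-5)*3 - (-1)*(-4) = -15 - 4 = -19
e23 coeff = (-2)*3 - (-1)*(-5) = -6 - 5 = -11
uv = 27 + 17*e12 - 19*e13 - 11*e23


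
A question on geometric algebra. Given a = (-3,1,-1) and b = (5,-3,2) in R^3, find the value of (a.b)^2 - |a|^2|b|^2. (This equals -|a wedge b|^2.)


a . b = (-3)*5 + 1*(-3) + (-1)*2
= -15 + (-3) + (-2) = -20
|a|^2 = (-3)^2 + 1^2 + (-1)^2 = 11
|b|^2 = 5^2 + (-3)^2 + 2^2 = 38
(a.b)^2 = (-20)^2 = 400
|a|^2 * |b|^2 = 11 * 38 = 418
Result = 400 - 418 = -18


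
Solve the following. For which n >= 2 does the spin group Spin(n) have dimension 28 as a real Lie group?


dim Spin(n) = dim so(n) = n(n-1)/2.
Solve n(n-1)/2 = 28, i.e. n^2 - n - 56 = 0.
Discriminant = 1 + 8*28 = 225
n = (1 + sqrt(225))/2 = (1 + 15)/2 = 8


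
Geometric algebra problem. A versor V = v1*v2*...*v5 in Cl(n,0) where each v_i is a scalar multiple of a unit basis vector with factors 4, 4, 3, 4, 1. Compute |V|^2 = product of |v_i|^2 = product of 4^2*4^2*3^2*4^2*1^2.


Each vector v_i has |v_i|^2 = s_i^2
Squared scales: 4^2 = 16, 4^2 = 16, 3^2 = 9, 4^2 = 16, 1^2 = 1
|V|^2 = 16 * 16 * 9 * 16 * 1
= 36864


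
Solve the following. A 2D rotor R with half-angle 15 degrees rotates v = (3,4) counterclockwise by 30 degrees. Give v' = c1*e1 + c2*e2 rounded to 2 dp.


Rotor R = cos(15deg) - sin(15deg)*e12
Rotation angle theta = 2 * 15 = 30 degrees
v' = R*v*~R rotates v by theta.
cos(30deg) = 0.8660, sin(30deg) = 0.5000
v'_1 = 3*cos(30deg) - 4*sin(30deg)
= 3*0.8660 - 4*0.5000
= 0.60
v'_2 = 3*sin(30deg) + 4*cos(30deg)
= 3*0.5000 + 4*0.8660
= 4.96
v' = 0.60*e1 + 4.96*e2


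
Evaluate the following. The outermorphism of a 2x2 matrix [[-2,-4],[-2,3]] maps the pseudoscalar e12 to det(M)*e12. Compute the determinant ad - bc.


The outermorphism of a linear map f sends e1^e2 to f(e1)^f(e2).
f(e1) = -2*e1 - 2*e2
f(e2) = -4*e1 + 3*e2
f(e1) ^ f(e2) = (-2*e1 - 2*e2) ^ (-4*e1 + 3*e2)
= (-2)*3*e12 + (-2)*(-4)*e21
= (-6 - 8)*e12
= -14*e12
Coefficient = -14


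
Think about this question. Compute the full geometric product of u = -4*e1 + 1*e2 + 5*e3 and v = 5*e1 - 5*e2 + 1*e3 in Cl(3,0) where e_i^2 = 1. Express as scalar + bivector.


In Cl(3,0): e_i^2 = 1, e_ie_j = -e_je_i for i != j.
Scalar part = u . v = (-4)*5 + 1*(-5) + 5*1
= -20 + (-5) + 5 = -20
e12 coeff = (-4)*(-5) - 1*5 = 20 - 5 = 15
e13 coeff = (-4)*1 - 5*5 = -4 - 25 = -29
e23 coeff = 1*1 - 5*(-5) = 1 - (-25) = 26
uv = -20 + 15*e12 - 29*e13 + 26*e23


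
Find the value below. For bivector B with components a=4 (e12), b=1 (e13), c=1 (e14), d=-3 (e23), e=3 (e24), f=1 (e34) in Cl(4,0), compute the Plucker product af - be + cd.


Plucker relation: af - be + cd
a*f = 4*1 = 4
b*e = 1*3 = 3
c*d = 1*(-3) = -3
af - be + cd = 4 - 3 + (-3)
= -2


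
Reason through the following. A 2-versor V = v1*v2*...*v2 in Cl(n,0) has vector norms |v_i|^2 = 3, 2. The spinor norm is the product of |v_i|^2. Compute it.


Spinor norm N(V) = |v1|^2 * |v2|^2 * ... * |v2|^2
= 3 * 2
Running product: 3, 6
N(V) = 6


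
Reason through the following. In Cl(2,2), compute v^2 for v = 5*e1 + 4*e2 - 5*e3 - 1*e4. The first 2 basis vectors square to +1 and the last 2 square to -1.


v^2 = sum of c_i^2 * e_i^2
Positive signature terms (e_i^2 = +1): 5^2 + 4^2 = 41
Negative signature terms (e_j^2 = -1): (-5)^2 + (-1)^2 = 26
v^2 = 41 - 26 = 15


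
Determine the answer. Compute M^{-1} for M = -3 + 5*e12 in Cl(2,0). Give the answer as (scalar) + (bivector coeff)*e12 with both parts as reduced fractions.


M = -3 + 5*e12, where e12^2 = -1.
Since M commutes with its reverse ~M = a - b*e12, M * ~M = a^2 - b^2*e12^2 = a^2 + b^2.
So M^{-1} = ~M / (a^2 + b^2) = (a - b*e12)/(a^2 + b^2).
a^2 + b^2 = 9 + 25 = 34
Scalar part = -3/34 = -3/34
Bivector coeff = -5/34 = -5/34
M^{-1} = -3/34 - 5/34*e12


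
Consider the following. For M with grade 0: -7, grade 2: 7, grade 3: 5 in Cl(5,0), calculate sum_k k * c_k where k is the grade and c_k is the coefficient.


Grade-weighted sum = sum of grade_k * coefficient_k
0*(-7) = 0
2*7 = 14
3*5 = 15
Total = 0 + 14 + 15 = 29


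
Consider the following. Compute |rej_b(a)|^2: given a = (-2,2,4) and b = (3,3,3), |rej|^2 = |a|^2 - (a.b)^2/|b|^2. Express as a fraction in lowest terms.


|a|^2 = (-2)^2 + 2^2 + 4^2 = 24
|b|^2 = 3^2 + 3^2 + 3^2 = 27
a . b = (-2)*3 + 2*3 + 4*3 = 12
(a.b)^2 = 12^2 = 144
|rej|^2 = 24 - 144/27
= (648 - 144)/27
= 504/27
In lowest terms: 56/3


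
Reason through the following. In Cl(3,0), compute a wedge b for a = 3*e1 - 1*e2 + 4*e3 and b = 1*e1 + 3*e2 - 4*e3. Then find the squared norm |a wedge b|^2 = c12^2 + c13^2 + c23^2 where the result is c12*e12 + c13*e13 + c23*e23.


a wedge b = (a1*b2 - a2*b1)*e12 + (a1*b3 - a3*b1)*e13 + (a2*b3 - a3*b2)*e23
e12 coeff: 3*3 - (-1)*1 = 9 - (-1) = 10
e13 coeff: 3*(-4) - 4*1 = -12 - 4 = -16
e23 coeff: (-1)*(-4) - 4*3 = 4 - 12 = -8
|a wedge b|^2 = 10^2 + (-16)^2 + (-8)^2
= 100 + 256 + 64
= 420


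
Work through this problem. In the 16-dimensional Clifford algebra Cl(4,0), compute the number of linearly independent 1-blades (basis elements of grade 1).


Number of grade-k basis blades in Cl(p,q) with n = p + q is C(n, k).
n = 4 + 0 = 4
C(4, 1) = 4! / (1! * 3!)
= 24 / (1 * 6)
= 4


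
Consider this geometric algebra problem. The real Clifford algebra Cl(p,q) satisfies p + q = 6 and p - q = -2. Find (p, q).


We need p + q = 6 and p - q = -2.
Adding: 2p = 6 + (-2) = 4, so p = 2.
Then q = 6 - 2 = 4.
(p, q) = (2, 4)


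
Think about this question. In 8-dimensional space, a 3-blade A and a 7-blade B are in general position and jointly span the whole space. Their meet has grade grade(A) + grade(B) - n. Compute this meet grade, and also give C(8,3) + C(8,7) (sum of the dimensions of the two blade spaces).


Meet grade = grade(A) + grade(B) - n
= 3 + 7 - 8 = 2
C(8,3) = 56
C(8,7) = 8
dim_A + dim_B = 56 + 8 = 64


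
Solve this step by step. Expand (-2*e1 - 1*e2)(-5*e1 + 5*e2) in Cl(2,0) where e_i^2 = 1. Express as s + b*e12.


Expand: (-2*e1 - 1*e2)(-5*e1 + 5*e2)
= (-2)*(-5)*e1e1 + (-2)*5*e1e2 + (-1)*(-5)*e2e1 + (-1)*5*e2e2
Using e1^2 = e2^2 = 1, e2e1 = -e1e2:
Scalar part s = (-2)*(-5) + (-1)*5 = 10 + (-5) = 5
Bivector part b = (-2)*5 - (-1)*(-5) = -10 - 5 = -15
uv = 5 - 15*e12


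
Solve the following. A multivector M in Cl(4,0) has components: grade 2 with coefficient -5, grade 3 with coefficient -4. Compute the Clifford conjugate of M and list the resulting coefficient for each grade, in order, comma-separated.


Clifford conjugate sign for grade k: (-1)^(k(k+1)/2)
Grade 2: (-1)^(2*3/2) = (-1)^3 = -1, coeff -5 -> 5
Grade 3: (-1)^(3*4/2) = (-1)^6 = 1, coeff -4 -> -4
Conjugated coefficients: 5, -4


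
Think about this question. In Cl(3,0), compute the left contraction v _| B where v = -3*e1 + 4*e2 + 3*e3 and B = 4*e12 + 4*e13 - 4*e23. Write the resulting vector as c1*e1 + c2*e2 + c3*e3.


Left contraction v _| B = <vB>_1 (grade-1 part of the geometric product vB).
Using e1_|e12 = e2, e2_|e12 = -e1, e1_|e13 = e3, e3_|e13 = -e1, e2_|e23 = e3, e3_|e23 = -e2:
e1 coeff: -v2*b12 - v3*b13 = -(4)*(4) - (3)*(4) = -28
e2 coeff: v1*b12 - v3*b23 = (-3)*(4) - (3)*(-4) = 0
e3 coeff: v1*b13 + v2*b23 = (-3)*(4) + (4)*(-4) = -28
v _| B = -28*e1 + 0*e2 - 28*e3


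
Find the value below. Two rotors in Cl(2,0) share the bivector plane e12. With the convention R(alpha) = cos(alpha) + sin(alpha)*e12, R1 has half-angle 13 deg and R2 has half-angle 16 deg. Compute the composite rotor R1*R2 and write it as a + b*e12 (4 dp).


Same-plane rotors commute and their half-angles add:
R1*R2 = cos(a1 + a2) + sin(a1 + a2)*e12.
a1 + a2 = 13 + 16 = 29 deg
cos(29 deg) = 0.8746
sin(29 deg) = 0.4848
R1*R2 = 0.8746 + 0.4848*e12


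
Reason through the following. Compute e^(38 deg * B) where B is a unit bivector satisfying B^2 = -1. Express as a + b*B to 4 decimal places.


For a unit bivector B with B^2 = -1, the exponential series gives
e^(theta*B) = cos(theta) + sin(theta)*B (the GA analogue of Euler's formula).
theta = 38 degrees = 0.663225 rad
cos(38 deg) = 0.7880
sin(38 deg) = 0.6157
exp(theta*B) = 0.7880 + 0.6157*B


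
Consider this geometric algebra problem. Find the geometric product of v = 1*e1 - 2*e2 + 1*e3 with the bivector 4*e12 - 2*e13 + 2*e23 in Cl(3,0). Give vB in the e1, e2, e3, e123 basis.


vB has grade-1 (vector) and grade-3 (trivector) parts: vB = (v _| B) + (v ^ B).
Vector part <vB>_1:
  e1: -v2*b12 - v3*b13 = -(-2)*(4) - (1)*(-2) = 10
  e2: v1*b12 - v3*b23 = (1)*(4) - (1)*(2) = 2
  e3: v1*b13 + v2*b23 = (1)*(-2) + (-2)*(2) = -6
Trivector part <vB>_3:
  e123: v1*b23 - v2*b13 + v3*b12 = (1)*(2) - (-2)*(-2) + (1)*(4) = 2
vB = 10*e1 + 2*e2 - 6*e3 + 2*e123


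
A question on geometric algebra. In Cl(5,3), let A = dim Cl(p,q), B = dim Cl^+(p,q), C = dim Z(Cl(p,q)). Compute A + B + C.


n = 5 + 3 = 8
Total dim = 2^8 = 256
Even subalgebra dim = 2^7 = 128
n is even, so center dim = 1
Sum = 256 + 128 + 1 = 385


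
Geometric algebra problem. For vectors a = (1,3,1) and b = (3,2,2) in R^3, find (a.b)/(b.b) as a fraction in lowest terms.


Projection coefficient = (a . b) / (b . b)
a . b = 1*3 + 3*2 + 1*2
= 3 + 6 + 2 = 11
b . b = 3^2 + 2^2 + 2^2
= 9 + 4 + 4 = 17
Coefficient = 11/17
In lowest terms: 11/17


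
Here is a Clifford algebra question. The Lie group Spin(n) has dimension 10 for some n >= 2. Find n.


dim Spin(n) = dim so(n) = n(n-1)/2.
Solve n(n-1)/2 = 10, i.e. n^2 - n - 20 = 0.
Discriminant = 1 + 8*10 = 81
n = (1 + sqrt(81))/2 = (1 + 9)/2 = 5


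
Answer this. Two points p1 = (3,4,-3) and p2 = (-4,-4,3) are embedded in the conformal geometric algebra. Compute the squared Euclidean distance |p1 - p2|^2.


p1 - p2 = (7, 8, -6)
|p1 - p2|^2 = 7^2 + 8^2 + (-6)^2
= 49 + 64 + 36
= 149


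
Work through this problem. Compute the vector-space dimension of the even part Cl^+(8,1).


Even subalgebra dimension = 2^(n-1)
n = 8 + 1 = 9
2^(9 - 1) = 2^8 = 256
Verification: sum of C(9,k) for even k = 1 + 36 + 126 + 84 + 9 = 256
Result = 256


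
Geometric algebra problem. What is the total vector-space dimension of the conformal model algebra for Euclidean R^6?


The conformal model of R^6 uses Cl(7,1): the 6 Euclidean generators plus two extra orthogonal generators e+ (e+^2 = +1) and e- (e-^2 = -1), from which the null vectors e0, einf are built.
Number of generators m = 6 + 2 = 8.
dim Cl(p,q) = 2^m = 2^8 = 256


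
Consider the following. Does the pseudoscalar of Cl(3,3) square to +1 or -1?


The pseudoscalar I = e1...e_n (product of all n generators) of Cl(p,q) satisfies I^2 = (-1)^(q + n(n-1)/2).
p = 3, q = 3, n = p + q = 6
n(n-1)/2 = 6 * 5 / 2 = 15
Exponent = q + n(n-1)/2 = 3 + 15 = 18
I^2 = (-1)^18 = +1


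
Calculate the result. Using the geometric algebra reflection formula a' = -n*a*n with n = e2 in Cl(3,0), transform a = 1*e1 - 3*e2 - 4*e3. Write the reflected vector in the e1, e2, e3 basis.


Reflection formula: a' = -n*a*n, with n = e2 (unit vector, n^2 = 1).
For reflection through hyperplane perp to e2:
The component along e2 flips sign, others stay.
a = (1, -3, -4)
a' = (1, 3, -4)
a' = 1*e1 + 3*e2 - 4*e3


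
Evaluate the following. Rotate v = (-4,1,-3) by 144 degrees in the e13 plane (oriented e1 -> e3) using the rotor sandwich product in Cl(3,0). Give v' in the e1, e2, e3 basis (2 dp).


Rotor R = cos(72deg) - sin(72deg)*e13
Rotation angle theta = 2 * 72 = 144 degrees in the e13 plane (e1 -> e3).
The component perpendicular to the plane (e2) is invariant: v'_2 = v2 = 1.00
cos(144deg) = -0.8090, sin(144deg) = 0.5878
v'_1 = v1*cos(theta) - v3*sin(theta) = -4*(-0.8090) - (-3)*0.5878 = 5.00
v'_3 = v1*sin(theta) + v3*cos(theta) = -4*0.5878 + (-3)*(-0.8090) = 0.08
v' = 5.00*e1 + 1.00*e2 + 0.08*e3


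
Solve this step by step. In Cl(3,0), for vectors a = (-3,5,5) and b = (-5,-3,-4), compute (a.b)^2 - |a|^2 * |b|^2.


a . b = (-3)*(-5) + 5*(-3) + 5*(-4)
= 15 + (-15) + (-20) = -20
|a|^2 = (-3)^2 + 5^2 + 5^2 = 59
|b|^2 = (-5)^2 + (-3)^2 + (-4)^2 = 50
(a.b)^2 = (-20)^2 = 400
|a|^2 * |b|^2 = 59 * 50 = 2950
Result = 400 - 2950 = -2550


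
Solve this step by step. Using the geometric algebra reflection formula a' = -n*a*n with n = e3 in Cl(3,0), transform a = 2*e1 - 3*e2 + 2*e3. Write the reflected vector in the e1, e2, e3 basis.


Reflection formula: a' = -n*a*n, with n = e3 (unit vector, n^2 = 1).
For reflection through hyperplane perp to e3:
The component along e3 flips sign, others stay.
a = (2, -3, 2)
a' = (2, -3, -2)
a' = 2*e1 - 3*e2 - 2*e3


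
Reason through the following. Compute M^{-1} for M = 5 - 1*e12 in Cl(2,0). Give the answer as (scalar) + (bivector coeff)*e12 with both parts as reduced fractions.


M = 5 - 1*e12, where e12^2 = -1.
Since M commutes with its reverse ~M = a - b*e12, M * ~M = a^2 - b^2*e12^2 = a^2 + b^2.
So M^{-1} = ~M / (a^2 + b^2) = (a - b*e12)/(a^2 + b^2).
a^2 + b^2 = 25 + 1 = 26
Scalar part = 5/26 = 5/26
Bivector coeff = 1/26 = 1/26
M^{-1} = 5/26 + 1/26*e12


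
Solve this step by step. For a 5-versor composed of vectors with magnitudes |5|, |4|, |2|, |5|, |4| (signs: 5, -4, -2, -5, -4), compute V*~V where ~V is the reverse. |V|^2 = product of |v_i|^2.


Each vector v_i has |v_i|^2 = s_i^2
Squared scales: 5^2 = 25, (-4)^2 = 16, (-2)^2 = 4, (-5)^2 = 25, (-4)^2 = 16
|V|^2 = 25 * 16 * 4 * 25 * 16
= 640000


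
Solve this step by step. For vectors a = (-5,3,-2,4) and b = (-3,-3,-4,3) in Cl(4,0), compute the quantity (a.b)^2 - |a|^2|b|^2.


a . b = (-5)*(-3) + 3*(-3) + (-2)*(-4) + 4*3
= 15 + (-9) + 8 + 12 = 26
|a|^2 = (-5)^2 + 3^2 + (-2)^2 + 4^2 = 54
|b|^2 = (-3)^2 + (-3)^2 + (-4)^2 + 3^2 = 43
(a.b)^2 = 26^2 = 676
|a|^2 * |b|^2 = 54 * 43 = 2322
Result = 676 - 2322 = -1646


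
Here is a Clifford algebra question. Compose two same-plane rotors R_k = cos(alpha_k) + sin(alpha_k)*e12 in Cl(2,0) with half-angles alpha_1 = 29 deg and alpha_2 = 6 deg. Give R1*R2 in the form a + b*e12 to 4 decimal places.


Same-plane rotors commute and their half-angles add:
R1*R2 = cos(a1 + a2) + sin(a1 + a2)*e12.
a1 + a2 = 29 + 6 = 35 deg
cos(35 deg) = 0.8192
sin(35 deg) = 0.5736
R1*R2 = 0.8192 + 0.5736*e12


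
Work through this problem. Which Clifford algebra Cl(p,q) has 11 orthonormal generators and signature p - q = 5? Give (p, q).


We need p + q = 11 and p - q = 5.
Adding: 2p = 11 + 5 = 16, so p = 8.
Then q = 11 - 8 = 3.
(p, q) = (8, 3)


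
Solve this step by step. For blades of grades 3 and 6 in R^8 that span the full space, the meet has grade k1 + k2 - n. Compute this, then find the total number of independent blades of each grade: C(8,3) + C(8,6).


Meet grade = grade(A) + grade(B) - n
= 3 + 6 - 8 = 1
C(8,3) = 56
C(8,6) = 28
dim_A + dim_B = 56 + 28 = 84


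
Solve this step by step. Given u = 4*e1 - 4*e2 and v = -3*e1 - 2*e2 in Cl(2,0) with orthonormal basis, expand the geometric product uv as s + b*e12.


Expand: (4*e1 - 4*e2)(-3*e1 - 2*e2)
= 4*(-3)*e1e1 + 4*(-2)*e1e2 + (-4)*(-3)*e2e1 + (-4)*(-2)*e2e2
Using e1^2 = e2^2 = 1, e2e1 = -e1e2:
Scalar part s = 4*(-3) + (-4)*(-2) = -12 + 8 = -4
Bivector part b = 4*(-2) - (-4)*(-3) = -8 - 12 = -20
uv = -4 - 20*e12


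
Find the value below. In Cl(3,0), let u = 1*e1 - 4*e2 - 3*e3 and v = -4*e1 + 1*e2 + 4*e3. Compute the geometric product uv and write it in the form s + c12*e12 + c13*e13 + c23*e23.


In Cl(3,0): e_i^2 = 1, e_ie_j = -e_je_i for i != j.
Scalar part = u . v = 1*(-4) + (-4)*1 + (-3)*4
= -4 + (-4) + (-12) = -20
e12 coeff = 1*1 - (-4)*(-4) = 1 - 16 = -15
e13 coeff = 1*4 - (-3)*(-4) = 4 - 12 = -8
e23 coeff = (-4)*4 - (-3)*1 = -16 - (-3) = -13
uv = -20 - 15*e12 - 8*e13 - 13*e23


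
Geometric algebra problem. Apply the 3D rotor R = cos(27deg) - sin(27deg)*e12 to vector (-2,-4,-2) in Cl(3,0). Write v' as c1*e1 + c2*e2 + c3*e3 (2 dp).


Rotor R = cos(27deg) - sin(27deg)*e12
Rotation angle theta = 2 * 27 = 54 degrees in the e12 plane (e1 -> e2).
The component perpendicular to the plane (e3) is invariant: v'_3 = v3 = -2.00
cos(54deg) = 0.5878, sin(54deg) = 0.8090
v'_1 = v1*cos(theta) - v2*sin(theta) = -2*0.5878 - (-4)*0.8090 = 2.06
v'_2 = v1*sin(theta) + v2*cos(theta) = -2*0.8090 + (-4)*0.5878 = -3.97
v' = 2.06*e1 - 3.97*e2 - 2.00*e3


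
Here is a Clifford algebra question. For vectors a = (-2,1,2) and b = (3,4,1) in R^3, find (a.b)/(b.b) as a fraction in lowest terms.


Projection coefficient = (a . b) / (b . b)
a . b = (-2)*3 + 1*4 + 2*1
= -6 + 4 + 2 = 0
b . b = 3^2 + 4^2 + 1^2
= 9 + 16 + 1 = 26
Coefficient = 0/26
In lowest terms: 0/1


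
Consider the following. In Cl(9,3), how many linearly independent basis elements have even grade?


Even subalgebra dimension = 2^(n-1)
n = 9 + 3 = 12
2^(12 - 1) = 2^11 = 2048
Verification: sum of C(12,k) for even k = 1 + 66 + 495 + 924 + 495 + 66 + 1 = 2048
Result = 2048


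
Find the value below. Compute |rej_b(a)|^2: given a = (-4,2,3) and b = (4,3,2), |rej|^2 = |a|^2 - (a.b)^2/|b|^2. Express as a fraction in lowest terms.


|a|^2 = (-4)^2 + 2^2 + 3^2 = 29
|b|^2 = 4^2 + 3^2 + 2^2 = 29
a . b = (-4)*4 + 2*3 + 3*2 = -4
(a.b)^2 = (-4)^2 = 16
|rej|^2 = 29 - 16/29
= (841 - 16)/29
= 825/29
In lowest terms: 825/29


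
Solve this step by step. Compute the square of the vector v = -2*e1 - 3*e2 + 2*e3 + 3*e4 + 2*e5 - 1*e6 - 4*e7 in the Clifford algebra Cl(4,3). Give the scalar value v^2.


v^2 = sum of c_i^2 * e_i^2
Positive signature terms (e_i^2 = +1): (-2)^2 + (-3)^2 + 2^2 + 3^2 = 26
Negative signature terms (e_j^2 = -1): 2^2 + (-1)^2 + (-4)^2 = 21
v^2 = 26 - 21 = 5


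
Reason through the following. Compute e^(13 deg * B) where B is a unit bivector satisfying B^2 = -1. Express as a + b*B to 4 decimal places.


For a unit bivector B with B^2 = -1, the exponential series gives
e^(theta*B) = cos(theta) + sin(theta)*B (the GA analogue of Euler's formula).
theta = 13 degrees = 0.226893 rad
cos(13 deg) = 0.9744
sin(13 deg) = 0.2250
exp(theta*B) = 0.9744 + 0.2250*B


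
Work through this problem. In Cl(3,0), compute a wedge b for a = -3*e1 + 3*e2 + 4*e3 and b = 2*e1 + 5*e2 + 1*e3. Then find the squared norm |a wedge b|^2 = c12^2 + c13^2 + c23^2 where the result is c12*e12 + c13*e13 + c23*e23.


a wedge b = (a1*b2 - a2*b1)*e12 + (a1*b3 - a3*b1)*e13 + (a2*b3 - a3*b2)*e23
e12 coeff: (-3)*5 - 3*2 = -15 - 6 = -21
e13 coeff: (-3)*1 - 4*2 = -3 - 8 = -11
e23 coeff: 3*1 - 4*5 = 3 - 20 = -17
|a wedge b|^2 = (-21)^2 + (-11)^2 + (-17)^2
= 441 + 121 + 289
= 851


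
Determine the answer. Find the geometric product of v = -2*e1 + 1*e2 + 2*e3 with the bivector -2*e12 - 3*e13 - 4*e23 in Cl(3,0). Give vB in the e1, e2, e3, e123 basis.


vB has grade-1 (vector) and grade-3 (trivector) parts: vB = (v _| B) + (v ^ B).
Vector part <vB>_1:
  e1: -v2*b12 - v3*b13 = -(1)*(-2) - (2)*(-3) = 8
  e2: v1*b12 - v3*b23 = (-2)*(-2) - (2)*(-4) = 12
  e3: v1*b13 + v2*b23 = (-2)*(-3) + (1)*(-4) = 2
Trivector part <vB>_3:
  e123: v1*b23 - v2*b13 + v3*b12 = (-2)*(-4) - (1)*(-3) + (2)*(-2) = 7
vB = 8*e1 + 12*e2 + 2*e3 + 7*e123


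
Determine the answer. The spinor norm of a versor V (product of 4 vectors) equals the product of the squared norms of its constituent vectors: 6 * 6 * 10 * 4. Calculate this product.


Spinor norm N(V) = |v1|^2 * |v2|^2 * ... * |v4|^2
= 6 * 6 * 10 * 4
Running product: 6, 36, 360, 1440
N(V) = 1440


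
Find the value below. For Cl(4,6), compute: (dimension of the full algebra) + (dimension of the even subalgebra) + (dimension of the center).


n = 4 + 6 = 10
Total dim = 2^10 = 1024
Even subalgebra dim = 2^9 = 512
n is even, so center dim = 1
Sum = 1024 + 512 + 1 = 1537


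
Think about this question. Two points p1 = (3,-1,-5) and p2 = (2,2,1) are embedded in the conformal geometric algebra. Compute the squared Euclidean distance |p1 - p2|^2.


p1 - p2 = (1, -3, -6)
|p1 - p2|^2 = 1^2 + (-3)^2 + (-6)^2
= 1 + 9 + 36
= 46


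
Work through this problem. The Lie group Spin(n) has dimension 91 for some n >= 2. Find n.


dim Spin(n) = dim so(n) = n(n-1)/2.
Solve n(n-1)/2 = 91, i.e. n^2 - n - 182 = 0.
Discriminant = 1 + 8*91 = 729
n = (1 + sqrt(729))/2 = (1 + 27)/2 = 14


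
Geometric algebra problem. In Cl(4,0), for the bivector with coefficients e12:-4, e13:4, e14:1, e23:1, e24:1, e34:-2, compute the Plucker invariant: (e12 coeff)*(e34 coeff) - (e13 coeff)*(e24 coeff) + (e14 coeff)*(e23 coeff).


Plucker relation: af - be + cd
a*f = (-4)*(-2) = 8
b*e = 4*1 = 4
c*d = 1*1 = 1
af - be + cd = 8 - 4 + 1
= 5


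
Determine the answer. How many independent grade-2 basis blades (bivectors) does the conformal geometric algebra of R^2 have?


The conformal model of R^2 uses Cl(3,1) with m = 2 + 2 = 4 generators.
Number of grade-2 blades = C(m, 2) = C(4, 2)
= 4*3/2 = 6


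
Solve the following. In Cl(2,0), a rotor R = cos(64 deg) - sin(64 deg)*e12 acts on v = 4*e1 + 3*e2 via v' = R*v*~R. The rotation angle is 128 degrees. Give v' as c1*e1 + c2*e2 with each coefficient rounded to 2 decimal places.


Rotor R = cos(64deg) - sin(64deg)*e12
Rotation angle theta = 2 * 64 = 128 degrees
v' = R*v*~R rotates v by theta.
cos(128deg) = -0.6157, sin(128deg) = 0.7880
v'_1 = 4*cos(128deg) - 3*sin(128deg)
= 4*(-0.6157) - 3*0.7880
= -4.83
v'_2 = 4*sin(128deg) + 3*cos(128deg)
= 4*0.7880 + 3*(-0.6157)
= 1.31
v' = -4.83*e1 + 1.31*e2


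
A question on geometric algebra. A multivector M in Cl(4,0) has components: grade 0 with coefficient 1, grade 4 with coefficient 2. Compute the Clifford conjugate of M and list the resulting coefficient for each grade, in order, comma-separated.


Clifford conjugate sign for grade k: (-1)^(k(k+1)/2)
Grade 0: (-1)^(0*1/2) = (-1)^0 = 1, coeff 1 -> 1
Grade 4: (-1)^(4*5/2) = (-1)^10 = 1, coeff 2 -> 2
Conjugated coefficients: 1, 2


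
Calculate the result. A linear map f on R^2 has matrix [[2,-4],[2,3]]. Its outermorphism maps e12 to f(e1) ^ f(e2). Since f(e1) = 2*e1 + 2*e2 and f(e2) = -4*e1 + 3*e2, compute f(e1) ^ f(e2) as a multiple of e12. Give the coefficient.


The outermorphism of a linear map f sends e1^e2 to f(e1)^f(e2).
f(e1) = 2*e1 + 2*e2
f(e2) = -4*e1 + 3*e2
f(e1) ^ f(e2) = (2*e1 + 2*e2) ^ (-4*e1 + 3*e2)
= 2*3*e12 + 2*(-4)*e21
= (6 - (-8))*e12
= 14*e12
Coefficient = 14


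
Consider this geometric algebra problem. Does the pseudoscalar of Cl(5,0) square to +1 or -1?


The pseudoscalar I = e1...e_n (product of all n generators) of Cl(p,q) satisfies I^2 = (-1)^(q + n(n-1)/2).
p = 5, q = 0, n = p + q = 5
n(n-1)/2 = 5 * 4 / 2 = 10
Exponent = q + n(n-1)/2 = 0 + 10 = 10
I^2 = (-1)^10 = +1


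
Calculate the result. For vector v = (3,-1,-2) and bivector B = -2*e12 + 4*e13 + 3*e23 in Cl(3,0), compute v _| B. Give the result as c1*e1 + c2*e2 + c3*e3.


Left contraction v _| B = <vB>_1 (grade-1 part of the geometric product vB).
Using e1_|e12 = e2, e2_|e12 = -e1, e1_|e13 = e3, e3_|e13 = -e1, e2_|e23 = e3, e3_|e23 = -e2:
e1 coeff: -v2*b12 - v3*b13 = -(-1)*(-2) - (-2)*(4) = 6
e2 coeff: v1*b12 - v3*b23 = (3)*(-2) - (-2)*(3) = 0
e3 coeff: v1*b13 + v2*b23 = (3)*(4) + (-1)*(3) = 9
v _| B = 6*e1 + 0*e2 + 9*e3


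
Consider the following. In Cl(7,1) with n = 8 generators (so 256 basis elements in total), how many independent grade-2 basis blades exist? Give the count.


Number of grade-k basis blades in Cl(p,q) with n = p + q is C(n, k).
n = 7 + 1 = 8
C(8, 2) = 8! / (2! * 6!)
= 40320 / (2 * 720)
= 28


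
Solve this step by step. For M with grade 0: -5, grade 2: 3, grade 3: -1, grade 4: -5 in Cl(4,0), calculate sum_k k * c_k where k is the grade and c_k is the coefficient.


Grade-weighted sum = sum of grade_k * coefficient_k
0*(-5) = 0
2*3 = 6
3*(-1) = -3
4*(-5) = -20
Total = 0 + 6 + (-3) + (-20) = -17


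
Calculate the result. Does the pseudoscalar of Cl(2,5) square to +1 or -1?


The pseudoscalar I = e1...e_n (product of all n generators) of Cl(p,q) satisfies I^2 = (-1)^(q + n(n-1)/2).
p = 2, q = 5, n = p + q = 7
n(n-1)/2 = 7 * 6 / 2 = 21
Exponent = q + n(n-1)/2 = 5 + 21 = 26
I^2 = (-1)^26 = +1


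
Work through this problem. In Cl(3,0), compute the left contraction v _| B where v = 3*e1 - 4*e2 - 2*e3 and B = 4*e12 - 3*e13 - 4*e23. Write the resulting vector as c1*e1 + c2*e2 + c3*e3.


Left contraction v _| B = <vB>_1 (grade-1 part of the geometric product vB).
Using e1_|e12 = e2, e2_|e12 = -e1, e1_|e13 = e3, e3_|e13 = -e1, e2_|e23 = e3, e3_|e23 = -e2:
e1 coeff: -v2*b12 - v3*b13 = -(-4)*(4) - (-2)*(-3) = 10
e2 coeff: v1*b12 - v3*b23 = (3)*(4) - (-2)*(-4) = 4
e3 coeff: v1*b13 + v2*b23 = (3)*(-3) + (-4)*(-4) = 7
v _| B = 10*e1 + 4*e2 + 7*e3


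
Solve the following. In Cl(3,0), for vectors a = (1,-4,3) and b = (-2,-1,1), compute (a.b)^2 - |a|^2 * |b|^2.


a . b = 1*(-2) + (-4)*(-1) + 3*1
= -2 + 4 + 3 = 5
|a|^2 = 1^2 + (-4)^2 + 3^2 = 26
|b|^2 = (-2)^2 + (-1)^2 + 1^2 = 6
(a.b)^2 = 5^2 = 25
|a|^2 * |b|^2 = 26 * 6 = 156
Result = 25 - 156 = -131


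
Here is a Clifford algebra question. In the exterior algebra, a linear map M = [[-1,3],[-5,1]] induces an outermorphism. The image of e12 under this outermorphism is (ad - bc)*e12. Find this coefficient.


The outermorphism of a linear map f sends e1^e2 to f(e1)^f(e2).
f(e1) = -1*e1 - 5*e2
f(e2) = 3*e1 + 1*e2
f(e1) ^ f(e2) = (-1*e1 - 5*e2) ^ (3*e1 + 1*e2)
= (-1)*1*e12 + (-5)*3*e21
= (-1 - (-15))*e12
= 14*e12
Coefficient = 14


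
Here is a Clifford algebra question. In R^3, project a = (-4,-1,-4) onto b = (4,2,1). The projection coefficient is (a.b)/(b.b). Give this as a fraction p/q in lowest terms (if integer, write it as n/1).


Projection coefficient = (a . b) / (b . b)
a . b = (-4)*4 + (-1)*2 + (-4)*1
= -16 + (-2) + (-4) = -22
b . b = 4^2 + 2^2 + 1^2
= 16 + 4 + 1 = 21
Coefficient = -22/21
In lowest terms: -22/21


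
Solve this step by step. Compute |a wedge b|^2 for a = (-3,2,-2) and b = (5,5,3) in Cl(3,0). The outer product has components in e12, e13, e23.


a wedge b = (a1*b2 - a2*b1)*e12 + (a1*b3 - a3*b1)*e13 + (a2*b3 - a3*b2)*e23
e12 coeff: (-3)*5 - 2*5 = -15 - 10 = -25
e13 coeff: (-3)*3 - (-2)*5 = -9 - (-10) = 1
e23 coeff: 2*3 - (-2)*5 = 6 - (-10) = 16
|a wedge b|^2 = (-25)^2 + 1^2 + 16^2
= 625 + 1 + 256
= 882


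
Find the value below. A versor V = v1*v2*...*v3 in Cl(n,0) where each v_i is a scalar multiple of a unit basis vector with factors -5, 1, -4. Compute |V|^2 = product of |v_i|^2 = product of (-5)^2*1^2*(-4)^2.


Each vector v_i has |v_i|^2 = s_i^2
Squared scales: (-5)^2 = 25, 1^2 = 1, (-4)^2 = 16
|V|^2 = 25 * 1 * 16
= 400


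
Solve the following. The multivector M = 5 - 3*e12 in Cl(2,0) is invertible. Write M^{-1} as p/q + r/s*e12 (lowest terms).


M = 5 - 3*e12, where e12^2 = -1.
Since M commutes with its reverse ~M = a - b*e12, M * ~M = a^2 - b^2*e12^2 = a^2 + b^2.
So M^{-1} = ~M / (a^2 + b^2) = (a - b*e12)/(a^2 + b^2).
a^2 + b^2 = 25 + 9 = 34
Scalar part = 5/34 = 5/34
Bivector coeff = 3/34 = 3/34
M^{-1} = 5/34 + 3/34*e12


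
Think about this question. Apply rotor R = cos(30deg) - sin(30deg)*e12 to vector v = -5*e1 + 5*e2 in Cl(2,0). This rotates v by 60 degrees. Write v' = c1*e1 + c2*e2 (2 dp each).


Rotor R = cos(30deg) - sin(30deg)*e12
Rotation angle theta = 2 * 30 = 60 degrees
v' = R*v*~R rotates v by theta.
cos(60deg) = 0.5000, sin(60deg) = 0.8660
v'_1 = -5*cos(60deg) - 5*sin(60deg)
= -5*0.5000 - 5*0.8660
= -6.83
v'_2 = -5*sin(60deg) + 5*cos(60deg)
= -5*0.8660 + 5*0.5000
= -1.83
v' = -6.83*e1 - 1.83*e2


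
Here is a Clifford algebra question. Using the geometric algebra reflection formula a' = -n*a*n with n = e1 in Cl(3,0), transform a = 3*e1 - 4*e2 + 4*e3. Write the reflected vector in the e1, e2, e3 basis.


Reflection formula: a' = -n*a*n, with n = e1 (unit vector, n^2 = 1).
For reflection through hyperplane perp to e1:
The component along e1 flips sign, others stay.
a = (3, -4, 4)
a' = (-3, -4, 4)
a' = -3*e1 - 4*e2 + 4*e3


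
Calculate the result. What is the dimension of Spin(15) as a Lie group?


Spin(n) double-covers SO(n); both have Lie algebra so(n) of dimension n(n-1)/2.
n = 15
n(n-1) = 15 * 14 = 210
dim Spin(15) = 210/2 = 105


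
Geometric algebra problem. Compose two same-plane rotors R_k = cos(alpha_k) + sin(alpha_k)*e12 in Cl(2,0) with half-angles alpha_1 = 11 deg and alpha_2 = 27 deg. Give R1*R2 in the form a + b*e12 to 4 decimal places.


Same-plane rotors commute and their half-angles add:
R1*R2 = cos(a1 + a2) + sin(a1 + a2)*e12.
a1 + a2 = 11 + 27 = 38 deg
cos(38 deg) = 0.7880
sin(38 deg) = 0.6157
R1*R2 = 0.7880 + 0.6157*e12


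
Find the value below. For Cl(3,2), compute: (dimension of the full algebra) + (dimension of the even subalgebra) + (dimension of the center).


n = 3 + 2 = 5
Total dim = 2^5 = 32
Even subalgebra dim = 2^4 = 16
n is odd, so center dim = 2
Sum = 32 + 16 + 2 = 50


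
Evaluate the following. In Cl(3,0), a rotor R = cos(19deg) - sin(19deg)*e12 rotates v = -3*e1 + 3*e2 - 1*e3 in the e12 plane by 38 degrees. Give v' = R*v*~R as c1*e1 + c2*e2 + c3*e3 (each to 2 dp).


Rotor R = cos(19deg) - sin(19deg)*e12
Rotation angle theta = 2 * 19 = 38 degrees in the e12 plane (e1 -> e2).
The component perpendicular to the plane (e3) is invariant: v'_3 = v3 = -1.00
cos(38deg) = 0.7880, sin(38deg) = 0.6157
v'_1 = v1*cos(theta) - v2*sin(theta) = -3*0.7880 - 3*0.6157 = -4.21
v'_2 = v1*sin(theta) + v2*cos(theta) = -3*0.6157 + 3*0.7880 = 0.52
v' = -4.21*e1 + 0.52*e2 - 1.00*e3


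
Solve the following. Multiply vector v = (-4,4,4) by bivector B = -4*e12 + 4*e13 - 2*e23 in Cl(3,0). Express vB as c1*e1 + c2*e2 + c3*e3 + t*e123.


vB has grade-1 (vector) and grade-3 (trivector) parts: vB = (v _| B) + (v ^ B).
Vector part <vB>_1:
  e1: -v2*b12 - v3*b13 = -(4)*(-4) - (4)*(4) = 0
  e2: v1*b12 - v3*b23 = (-4)*(-4) - (4)*(-2) = 24
  e3: v1*b13 + v2*b23 = (-4)*(4) + (4)*(-2) = -24
Trivector part <vB>_3:
  e123: v1*b23 - v2*b13 + v3*b12 = (-4)*(-2) - (4)*(4) + (4)*(-4) = -24
vB = 0*e1 + 24*e2 - 24*e3 - 24*e123


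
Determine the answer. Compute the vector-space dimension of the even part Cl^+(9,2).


Even subalgebra dimension = 2^(n-1)
n = 9 + 2 = 11
2^(11 - 1) = 2^10 = 1024
Verification: sum of C(11,k) for even k = 1 + 55 + 330 + 462 + 165 + 11 = 1024
Result = 1024
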